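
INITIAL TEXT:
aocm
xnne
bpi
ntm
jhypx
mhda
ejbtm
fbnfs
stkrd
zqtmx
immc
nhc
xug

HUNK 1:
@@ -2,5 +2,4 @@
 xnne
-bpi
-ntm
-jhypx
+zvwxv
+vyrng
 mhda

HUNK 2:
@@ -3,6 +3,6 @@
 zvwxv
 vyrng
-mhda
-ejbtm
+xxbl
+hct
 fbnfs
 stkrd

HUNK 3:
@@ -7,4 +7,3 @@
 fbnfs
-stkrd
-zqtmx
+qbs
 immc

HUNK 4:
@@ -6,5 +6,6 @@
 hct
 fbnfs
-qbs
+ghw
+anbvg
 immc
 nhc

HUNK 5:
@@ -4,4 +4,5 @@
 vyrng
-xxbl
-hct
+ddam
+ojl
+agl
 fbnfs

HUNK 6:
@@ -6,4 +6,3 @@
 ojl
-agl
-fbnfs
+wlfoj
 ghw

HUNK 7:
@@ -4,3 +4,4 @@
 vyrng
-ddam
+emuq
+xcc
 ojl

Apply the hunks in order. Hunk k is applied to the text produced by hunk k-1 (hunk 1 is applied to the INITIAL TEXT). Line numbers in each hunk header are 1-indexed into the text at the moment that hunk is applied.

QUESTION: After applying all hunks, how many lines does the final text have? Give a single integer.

Answer: 13

Derivation:
Hunk 1: at line 2 remove [bpi,ntm,jhypx] add [zvwxv,vyrng] -> 12 lines: aocm xnne zvwxv vyrng mhda ejbtm fbnfs stkrd zqtmx immc nhc xug
Hunk 2: at line 3 remove [mhda,ejbtm] add [xxbl,hct] -> 12 lines: aocm xnne zvwxv vyrng xxbl hct fbnfs stkrd zqtmx immc nhc xug
Hunk 3: at line 7 remove [stkrd,zqtmx] add [qbs] -> 11 lines: aocm xnne zvwxv vyrng xxbl hct fbnfs qbs immc nhc xug
Hunk 4: at line 6 remove [qbs] add [ghw,anbvg] -> 12 lines: aocm xnne zvwxv vyrng xxbl hct fbnfs ghw anbvg immc nhc xug
Hunk 5: at line 4 remove [xxbl,hct] add [ddam,ojl,agl] -> 13 lines: aocm xnne zvwxv vyrng ddam ojl agl fbnfs ghw anbvg immc nhc xug
Hunk 6: at line 6 remove [agl,fbnfs] add [wlfoj] -> 12 lines: aocm xnne zvwxv vyrng ddam ojl wlfoj ghw anbvg immc nhc xug
Hunk 7: at line 4 remove [ddam] add [emuq,xcc] -> 13 lines: aocm xnne zvwxv vyrng emuq xcc ojl wlfoj ghw anbvg immc nhc xug
Final line count: 13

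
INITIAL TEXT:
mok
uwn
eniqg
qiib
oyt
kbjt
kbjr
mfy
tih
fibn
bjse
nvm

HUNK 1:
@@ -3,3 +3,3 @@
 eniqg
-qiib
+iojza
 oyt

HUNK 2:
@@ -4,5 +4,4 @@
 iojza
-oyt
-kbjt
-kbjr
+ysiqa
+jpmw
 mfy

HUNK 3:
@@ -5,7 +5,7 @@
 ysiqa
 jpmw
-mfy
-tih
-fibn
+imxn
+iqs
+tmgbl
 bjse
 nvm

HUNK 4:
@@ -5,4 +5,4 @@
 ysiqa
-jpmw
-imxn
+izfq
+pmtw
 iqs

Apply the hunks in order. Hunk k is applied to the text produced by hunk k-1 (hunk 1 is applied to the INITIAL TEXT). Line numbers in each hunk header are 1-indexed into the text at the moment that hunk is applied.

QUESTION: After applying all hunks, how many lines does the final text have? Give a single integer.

Answer: 11

Derivation:
Hunk 1: at line 3 remove [qiib] add [iojza] -> 12 lines: mok uwn eniqg iojza oyt kbjt kbjr mfy tih fibn bjse nvm
Hunk 2: at line 4 remove [oyt,kbjt,kbjr] add [ysiqa,jpmw] -> 11 lines: mok uwn eniqg iojza ysiqa jpmw mfy tih fibn bjse nvm
Hunk 3: at line 5 remove [mfy,tih,fibn] add [imxn,iqs,tmgbl] -> 11 lines: mok uwn eniqg iojza ysiqa jpmw imxn iqs tmgbl bjse nvm
Hunk 4: at line 5 remove [jpmw,imxn] add [izfq,pmtw] -> 11 lines: mok uwn eniqg iojza ysiqa izfq pmtw iqs tmgbl bjse nvm
Final line count: 11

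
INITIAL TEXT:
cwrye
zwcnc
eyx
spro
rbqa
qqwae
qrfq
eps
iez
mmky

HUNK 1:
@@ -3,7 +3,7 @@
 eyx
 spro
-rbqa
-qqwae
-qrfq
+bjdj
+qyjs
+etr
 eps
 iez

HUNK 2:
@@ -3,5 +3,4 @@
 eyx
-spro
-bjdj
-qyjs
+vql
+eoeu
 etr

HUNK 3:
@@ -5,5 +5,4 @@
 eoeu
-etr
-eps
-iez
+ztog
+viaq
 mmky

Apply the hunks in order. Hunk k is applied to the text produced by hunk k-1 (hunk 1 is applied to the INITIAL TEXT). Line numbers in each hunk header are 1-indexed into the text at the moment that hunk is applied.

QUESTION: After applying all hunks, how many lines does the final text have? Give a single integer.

Answer: 8

Derivation:
Hunk 1: at line 3 remove [rbqa,qqwae,qrfq] add [bjdj,qyjs,etr] -> 10 lines: cwrye zwcnc eyx spro bjdj qyjs etr eps iez mmky
Hunk 2: at line 3 remove [spro,bjdj,qyjs] add [vql,eoeu] -> 9 lines: cwrye zwcnc eyx vql eoeu etr eps iez mmky
Hunk 3: at line 5 remove [etr,eps,iez] add [ztog,viaq] -> 8 lines: cwrye zwcnc eyx vql eoeu ztog viaq mmky
Final line count: 8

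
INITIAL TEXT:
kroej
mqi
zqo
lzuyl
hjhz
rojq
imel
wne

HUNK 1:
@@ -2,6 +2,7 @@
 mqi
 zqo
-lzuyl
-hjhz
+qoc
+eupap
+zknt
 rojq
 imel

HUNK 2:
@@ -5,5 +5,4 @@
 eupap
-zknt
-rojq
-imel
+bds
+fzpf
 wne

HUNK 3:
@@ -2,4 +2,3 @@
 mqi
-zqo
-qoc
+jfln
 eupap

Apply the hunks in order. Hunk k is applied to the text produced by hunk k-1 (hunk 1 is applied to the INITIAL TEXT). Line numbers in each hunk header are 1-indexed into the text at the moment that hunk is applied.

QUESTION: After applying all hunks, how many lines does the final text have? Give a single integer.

Answer: 7

Derivation:
Hunk 1: at line 2 remove [lzuyl,hjhz] add [qoc,eupap,zknt] -> 9 lines: kroej mqi zqo qoc eupap zknt rojq imel wne
Hunk 2: at line 5 remove [zknt,rojq,imel] add [bds,fzpf] -> 8 lines: kroej mqi zqo qoc eupap bds fzpf wne
Hunk 3: at line 2 remove [zqo,qoc] add [jfln] -> 7 lines: kroej mqi jfln eupap bds fzpf wne
Final line count: 7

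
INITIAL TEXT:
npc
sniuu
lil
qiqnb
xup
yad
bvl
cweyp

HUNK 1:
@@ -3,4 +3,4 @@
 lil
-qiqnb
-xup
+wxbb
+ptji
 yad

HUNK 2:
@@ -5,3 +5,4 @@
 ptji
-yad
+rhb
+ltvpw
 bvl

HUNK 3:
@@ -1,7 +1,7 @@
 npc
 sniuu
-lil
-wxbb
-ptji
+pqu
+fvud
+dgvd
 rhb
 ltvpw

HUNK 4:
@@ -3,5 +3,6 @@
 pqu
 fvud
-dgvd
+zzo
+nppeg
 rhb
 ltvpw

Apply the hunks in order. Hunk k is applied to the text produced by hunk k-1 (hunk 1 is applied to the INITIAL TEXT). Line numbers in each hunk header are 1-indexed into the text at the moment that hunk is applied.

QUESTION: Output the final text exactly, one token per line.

Hunk 1: at line 3 remove [qiqnb,xup] add [wxbb,ptji] -> 8 lines: npc sniuu lil wxbb ptji yad bvl cweyp
Hunk 2: at line 5 remove [yad] add [rhb,ltvpw] -> 9 lines: npc sniuu lil wxbb ptji rhb ltvpw bvl cweyp
Hunk 3: at line 1 remove [lil,wxbb,ptji] add [pqu,fvud,dgvd] -> 9 lines: npc sniuu pqu fvud dgvd rhb ltvpw bvl cweyp
Hunk 4: at line 3 remove [dgvd] add [zzo,nppeg] -> 10 lines: npc sniuu pqu fvud zzo nppeg rhb ltvpw bvl cweyp

Answer: npc
sniuu
pqu
fvud
zzo
nppeg
rhb
ltvpw
bvl
cweyp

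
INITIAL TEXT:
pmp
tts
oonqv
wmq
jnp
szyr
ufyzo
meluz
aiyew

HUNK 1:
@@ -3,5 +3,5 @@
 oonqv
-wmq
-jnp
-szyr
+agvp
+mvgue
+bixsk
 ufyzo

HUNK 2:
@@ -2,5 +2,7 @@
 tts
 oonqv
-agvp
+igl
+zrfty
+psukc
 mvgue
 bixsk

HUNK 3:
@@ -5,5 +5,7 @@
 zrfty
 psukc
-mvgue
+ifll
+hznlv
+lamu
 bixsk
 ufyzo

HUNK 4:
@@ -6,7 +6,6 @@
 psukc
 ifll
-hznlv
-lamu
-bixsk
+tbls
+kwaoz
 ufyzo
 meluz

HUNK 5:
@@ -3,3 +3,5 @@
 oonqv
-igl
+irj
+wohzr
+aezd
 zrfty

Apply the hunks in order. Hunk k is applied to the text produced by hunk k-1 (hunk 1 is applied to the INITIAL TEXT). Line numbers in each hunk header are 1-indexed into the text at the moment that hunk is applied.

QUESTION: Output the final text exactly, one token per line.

Hunk 1: at line 3 remove [wmq,jnp,szyr] add [agvp,mvgue,bixsk] -> 9 lines: pmp tts oonqv agvp mvgue bixsk ufyzo meluz aiyew
Hunk 2: at line 2 remove [agvp] add [igl,zrfty,psukc] -> 11 lines: pmp tts oonqv igl zrfty psukc mvgue bixsk ufyzo meluz aiyew
Hunk 3: at line 5 remove [mvgue] add [ifll,hznlv,lamu] -> 13 lines: pmp tts oonqv igl zrfty psukc ifll hznlv lamu bixsk ufyzo meluz aiyew
Hunk 4: at line 6 remove [hznlv,lamu,bixsk] add [tbls,kwaoz] -> 12 lines: pmp tts oonqv igl zrfty psukc ifll tbls kwaoz ufyzo meluz aiyew
Hunk 5: at line 3 remove [igl] add [irj,wohzr,aezd] -> 14 lines: pmp tts oonqv irj wohzr aezd zrfty psukc ifll tbls kwaoz ufyzo meluz aiyew

Answer: pmp
tts
oonqv
irj
wohzr
aezd
zrfty
psukc
ifll
tbls
kwaoz
ufyzo
meluz
aiyew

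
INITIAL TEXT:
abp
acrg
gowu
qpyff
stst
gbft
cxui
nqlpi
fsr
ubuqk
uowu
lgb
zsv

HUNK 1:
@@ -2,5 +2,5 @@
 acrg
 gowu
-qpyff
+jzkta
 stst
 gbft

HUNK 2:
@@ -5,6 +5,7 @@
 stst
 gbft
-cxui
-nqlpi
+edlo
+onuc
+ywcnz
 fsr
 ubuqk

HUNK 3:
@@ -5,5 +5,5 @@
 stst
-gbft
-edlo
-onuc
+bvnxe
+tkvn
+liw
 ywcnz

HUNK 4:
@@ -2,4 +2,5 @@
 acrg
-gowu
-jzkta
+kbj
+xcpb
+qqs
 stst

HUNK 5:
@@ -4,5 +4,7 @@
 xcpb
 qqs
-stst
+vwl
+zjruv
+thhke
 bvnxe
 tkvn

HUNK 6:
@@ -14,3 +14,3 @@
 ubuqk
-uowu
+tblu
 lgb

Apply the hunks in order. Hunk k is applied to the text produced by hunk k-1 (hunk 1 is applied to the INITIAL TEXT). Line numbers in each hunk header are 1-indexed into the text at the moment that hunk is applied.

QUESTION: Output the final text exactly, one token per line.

Hunk 1: at line 2 remove [qpyff] add [jzkta] -> 13 lines: abp acrg gowu jzkta stst gbft cxui nqlpi fsr ubuqk uowu lgb zsv
Hunk 2: at line 5 remove [cxui,nqlpi] add [edlo,onuc,ywcnz] -> 14 lines: abp acrg gowu jzkta stst gbft edlo onuc ywcnz fsr ubuqk uowu lgb zsv
Hunk 3: at line 5 remove [gbft,edlo,onuc] add [bvnxe,tkvn,liw] -> 14 lines: abp acrg gowu jzkta stst bvnxe tkvn liw ywcnz fsr ubuqk uowu lgb zsv
Hunk 4: at line 2 remove [gowu,jzkta] add [kbj,xcpb,qqs] -> 15 lines: abp acrg kbj xcpb qqs stst bvnxe tkvn liw ywcnz fsr ubuqk uowu lgb zsv
Hunk 5: at line 4 remove [stst] add [vwl,zjruv,thhke] -> 17 lines: abp acrg kbj xcpb qqs vwl zjruv thhke bvnxe tkvn liw ywcnz fsr ubuqk uowu lgb zsv
Hunk 6: at line 14 remove [uowu] add [tblu] -> 17 lines: abp acrg kbj xcpb qqs vwl zjruv thhke bvnxe tkvn liw ywcnz fsr ubuqk tblu lgb zsv

Answer: abp
acrg
kbj
xcpb
qqs
vwl
zjruv
thhke
bvnxe
tkvn
liw
ywcnz
fsr
ubuqk
tblu
lgb
zsv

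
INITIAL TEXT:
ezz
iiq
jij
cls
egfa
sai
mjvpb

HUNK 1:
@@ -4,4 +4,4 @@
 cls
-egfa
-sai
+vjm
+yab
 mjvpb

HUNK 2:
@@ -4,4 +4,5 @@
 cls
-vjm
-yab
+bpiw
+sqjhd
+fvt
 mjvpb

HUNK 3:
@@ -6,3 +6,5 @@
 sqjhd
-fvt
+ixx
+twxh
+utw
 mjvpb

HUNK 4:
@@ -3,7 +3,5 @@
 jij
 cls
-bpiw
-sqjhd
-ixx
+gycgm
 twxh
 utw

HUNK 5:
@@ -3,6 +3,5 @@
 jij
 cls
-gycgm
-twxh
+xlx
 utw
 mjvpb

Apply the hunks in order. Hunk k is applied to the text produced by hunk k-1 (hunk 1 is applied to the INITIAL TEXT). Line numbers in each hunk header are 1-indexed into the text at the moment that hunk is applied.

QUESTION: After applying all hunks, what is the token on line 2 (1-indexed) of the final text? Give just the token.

Hunk 1: at line 4 remove [egfa,sai] add [vjm,yab] -> 7 lines: ezz iiq jij cls vjm yab mjvpb
Hunk 2: at line 4 remove [vjm,yab] add [bpiw,sqjhd,fvt] -> 8 lines: ezz iiq jij cls bpiw sqjhd fvt mjvpb
Hunk 3: at line 6 remove [fvt] add [ixx,twxh,utw] -> 10 lines: ezz iiq jij cls bpiw sqjhd ixx twxh utw mjvpb
Hunk 4: at line 3 remove [bpiw,sqjhd,ixx] add [gycgm] -> 8 lines: ezz iiq jij cls gycgm twxh utw mjvpb
Hunk 5: at line 3 remove [gycgm,twxh] add [xlx] -> 7 lines: ezz iiq jij cls xlx utw mjvpb
Final line 2: iiq

Answer: iiq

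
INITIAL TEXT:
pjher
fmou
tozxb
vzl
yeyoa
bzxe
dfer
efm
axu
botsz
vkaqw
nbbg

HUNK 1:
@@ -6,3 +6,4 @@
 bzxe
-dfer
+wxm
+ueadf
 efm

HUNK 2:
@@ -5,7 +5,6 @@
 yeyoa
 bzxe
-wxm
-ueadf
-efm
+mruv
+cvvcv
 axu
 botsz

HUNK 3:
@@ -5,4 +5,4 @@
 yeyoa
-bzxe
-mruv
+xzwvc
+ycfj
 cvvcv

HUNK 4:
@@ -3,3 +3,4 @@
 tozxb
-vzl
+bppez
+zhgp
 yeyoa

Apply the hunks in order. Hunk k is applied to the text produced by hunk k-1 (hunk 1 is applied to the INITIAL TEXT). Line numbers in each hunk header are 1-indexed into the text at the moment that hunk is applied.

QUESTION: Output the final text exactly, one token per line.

Answer: pjher
fmou
tozxb
bppez
zhgp
yeyoa
xzwvc
ycfj
cvvcv
axu
botsz
vkaqw
nbbg

Derivation:
Hunk 1: at line 6 remove [dfer] add [wxm,ueadf] -> 13 lines: pjher fmou tozxb vzl yeyoa bzxe wxm ueadf efm axu botsz vkaqw nbbg
Hunk 2: at line 5 remove [wxm,ueadf,efm] add [mruv,cvvcv] -> 12 lines: pjher fmou tozxb vzl yeyoa bzxe mruv cvvcv axu botsz vkaqw nbbg
Hunk 3: at line 5 remove [bzxe,mruv] add [xzwvc,ycfj] -> 12 lines: pjher fmou tozxb vzl yeyoa xzwvc ycfj cvvcv axu botsz vkaqw nbbg
Hunk 4: at line 3 remove [vzl] add [bppez,zhgp] -> 13 lines: pjher fmou tozxb bppez zhgp yeyoa xzwvc ycfj cvvcv axu botsz vkaqw nbbg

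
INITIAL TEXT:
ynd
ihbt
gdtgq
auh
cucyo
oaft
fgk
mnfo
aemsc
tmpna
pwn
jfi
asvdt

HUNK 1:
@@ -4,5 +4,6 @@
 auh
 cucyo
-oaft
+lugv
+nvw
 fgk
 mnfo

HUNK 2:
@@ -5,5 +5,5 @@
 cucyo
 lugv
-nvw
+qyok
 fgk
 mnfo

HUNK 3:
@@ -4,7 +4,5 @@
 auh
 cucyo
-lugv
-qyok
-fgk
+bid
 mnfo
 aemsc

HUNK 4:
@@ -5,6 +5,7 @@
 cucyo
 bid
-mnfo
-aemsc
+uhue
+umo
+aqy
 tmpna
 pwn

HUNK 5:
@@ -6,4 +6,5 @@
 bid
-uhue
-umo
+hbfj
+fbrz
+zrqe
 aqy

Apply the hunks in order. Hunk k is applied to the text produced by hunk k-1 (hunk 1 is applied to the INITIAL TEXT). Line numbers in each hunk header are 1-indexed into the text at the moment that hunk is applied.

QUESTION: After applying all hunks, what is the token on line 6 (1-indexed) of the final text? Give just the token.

Hunk 1: at line 4 remove [oaft] add [lugv,nvw] -> 14 lines: ynd ihbt gdtgq auh cucyo lugv nvw fgk mnfo aemsc tmpna pwn jfi asvdt
Hunk 2: at line 5 remove [nvw] add [qyok] -> 14 lines: ynd ihbt gdtgq auh cucyo lugv qyok fgk mnfo aemsc tmpna pwn jfi asvdt
Hunk 3: at line 4 remove [lugv,qyok,fgk] add [bid] -> 12 lines: ynd ihbt gdtgq auh cucyo bid mnfo aemsc tmpna pwn jfi asvdt
Hunk 4: at line 5 remove [mnfo,aemsc] add [uhue,umo,aqy] -> 13 lines: ynd ihbt gdtgq auh cucyo bid uhue umo aqy tmpna pwn jfi asvdt
Hunk 5: at line 6 remove [uhue,umo] add [hbfj,fbrz,zrqe] -> 14 lines: ynd ihbt gdtgq auh cucyo bid hbfj fbrz zrqe aqy tmpna pwn jfi asvdt
Final line 6: bid

Answer: bid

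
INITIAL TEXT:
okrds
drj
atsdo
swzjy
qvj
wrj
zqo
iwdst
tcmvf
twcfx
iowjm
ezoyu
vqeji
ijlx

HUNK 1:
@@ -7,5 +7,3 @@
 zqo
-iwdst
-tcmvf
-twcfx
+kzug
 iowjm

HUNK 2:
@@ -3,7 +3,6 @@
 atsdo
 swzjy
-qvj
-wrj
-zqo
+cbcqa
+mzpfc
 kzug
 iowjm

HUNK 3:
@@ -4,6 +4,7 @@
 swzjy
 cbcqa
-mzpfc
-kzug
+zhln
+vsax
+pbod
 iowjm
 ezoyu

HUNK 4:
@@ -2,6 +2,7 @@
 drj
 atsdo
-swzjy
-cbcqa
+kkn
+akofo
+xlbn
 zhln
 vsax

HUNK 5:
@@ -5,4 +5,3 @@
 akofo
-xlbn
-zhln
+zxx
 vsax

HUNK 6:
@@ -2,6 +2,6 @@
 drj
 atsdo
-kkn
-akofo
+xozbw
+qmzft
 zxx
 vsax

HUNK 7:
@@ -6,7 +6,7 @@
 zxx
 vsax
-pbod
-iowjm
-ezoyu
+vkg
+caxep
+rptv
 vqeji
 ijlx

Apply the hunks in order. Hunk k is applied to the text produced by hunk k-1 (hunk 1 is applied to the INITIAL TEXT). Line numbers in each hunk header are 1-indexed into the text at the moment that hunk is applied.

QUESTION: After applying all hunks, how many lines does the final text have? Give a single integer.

Answer: 12

Derivation:
Hunk 1: at line 7 remove [iwdst,tcmvf,twcfx] add [kzug] -> 12 lines: okrds drj atsdo swzjy qvj wrj zqo kzug iowjm ezoyu vqeji ijlx
Hunk 2: at line 3 remove [qvj,wrj,zqo] add [cbcqa,mzpfc] -> 11 lines: okrds drj atsdo swzjy cbcqa mzpfc kzug iowjm ezoyu vqeji ijlx
Hunk 3: at line 4 remove [mzpfc,kzug] add [zhln,vsax,pbod] -> 12 lines: okrds drj atsdo swzjy cbcqa zhln vsax pbod iowjm ezoyu vqeji ijlx
Hunk 4: at line 2 remove [swzjy,cbcqa] add [kkn,akofo,xlbn] -> 13 lines: okrds drj atsdo kkn akofo xlbn zhln vsax pbod iowjm ezoyu vqeji ijlx
Hunk 5: at line 5 remove [xlbn,zhln] add [zxx] -> 12 lines: okrds drj atsdo kkn akofo zxx vsax pbod iowjm ezoyu vqeji ijlx
Hunk 6: at line 2 remove [kkn,akofo] add [xozbw,qmzft] -> 12 lines: okrds drj atsdo xozbw qmzft zxx vsax pbod iowjm ezoyu vqeji ijlx
Hunk 7: at line 6 remove [pbod,iowjm,ezoyu] add [vkg,caxep,rptv] -> 12 lines: okrds drj atsdo xozbw qmzft zxx vsax vkg caxep rptv vqeji ijlx
Final line count: 12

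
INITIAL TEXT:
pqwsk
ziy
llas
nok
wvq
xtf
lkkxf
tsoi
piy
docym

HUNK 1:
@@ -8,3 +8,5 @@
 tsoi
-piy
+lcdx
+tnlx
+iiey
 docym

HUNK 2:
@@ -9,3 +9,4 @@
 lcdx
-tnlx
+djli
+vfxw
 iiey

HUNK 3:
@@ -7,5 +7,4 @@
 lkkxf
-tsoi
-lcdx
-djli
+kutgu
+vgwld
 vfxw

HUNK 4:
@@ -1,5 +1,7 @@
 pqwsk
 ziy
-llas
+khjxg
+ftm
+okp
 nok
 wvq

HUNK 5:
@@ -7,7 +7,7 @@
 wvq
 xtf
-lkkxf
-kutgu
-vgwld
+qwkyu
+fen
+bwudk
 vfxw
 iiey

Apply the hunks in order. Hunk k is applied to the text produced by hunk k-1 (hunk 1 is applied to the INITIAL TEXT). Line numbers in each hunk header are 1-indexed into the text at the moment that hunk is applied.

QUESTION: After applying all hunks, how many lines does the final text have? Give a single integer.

Hunk 1: at line 8 remove [piy] add [lcdx,tnlx,iiey] -> 12 lines: pqwsk ziy llas nok wvq xtf lkkxf tsoi lcdx tnlx iiey docym
Hunk 2: at line 9 remove [tnlx] add [djli,vfxw] -> 13 lines: pqwsk ziy llas nok wvq xtf lkkxf tsoi lcdx djli vfxw iiey docym
Hunk 3: at line 7 remove [tsoi,lcdx,djli] add [kutgu,vgwld] -> 12 lines: pqwsk ziy llas nok wvq xtf lkkxf kutgu vgwld vfxw iiey docym
Hunk 4: at line 1 remove [llas] add [khjxg,ftm,okp] -> 14 lines: pqwsk ziy khjxg ftm okp nok wvq xtf lkkxf kutgu vgwld vfxw iiey docym
Hunk 5: at line 7 remove [lkkxf,kutgu,vgwld] add [qwkyu,fen,bwudk] -> 14 lines: pqwsk ziy khjxg ftm okp nok wvq xtf qwkyu fen bwudk vfxw iiey docym
Final line count: 14

Answer: 14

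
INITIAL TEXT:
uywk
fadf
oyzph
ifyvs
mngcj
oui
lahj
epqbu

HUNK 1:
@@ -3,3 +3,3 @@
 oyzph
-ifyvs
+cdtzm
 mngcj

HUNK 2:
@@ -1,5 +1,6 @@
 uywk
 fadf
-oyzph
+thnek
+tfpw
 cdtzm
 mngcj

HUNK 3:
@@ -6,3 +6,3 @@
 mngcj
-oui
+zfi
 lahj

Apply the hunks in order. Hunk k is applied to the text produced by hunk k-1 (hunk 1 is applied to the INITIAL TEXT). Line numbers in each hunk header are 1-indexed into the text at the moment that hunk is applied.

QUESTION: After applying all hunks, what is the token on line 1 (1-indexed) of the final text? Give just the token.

Answer: uywk

Derivation:
Hunk 1: at line 3 remove [ifyvs] add [cdtzm] -> 8 lines: uywk fadf oyzph cdtzm mngcj oui lahj epqbu
Hunk 2: at line 1 remove [oyzph] add [thnek,tfpw] -> 9 lines: uywk fadf thnek tfpw cdtzm mngcj oui lahj epqbu
Hunk 3: at line 6 remove [oui] add [zfi] -> 9 lines: uywk fadf thnek tfpw cdtzm mngcj zfi lahj epqbu
Final line 1: uywk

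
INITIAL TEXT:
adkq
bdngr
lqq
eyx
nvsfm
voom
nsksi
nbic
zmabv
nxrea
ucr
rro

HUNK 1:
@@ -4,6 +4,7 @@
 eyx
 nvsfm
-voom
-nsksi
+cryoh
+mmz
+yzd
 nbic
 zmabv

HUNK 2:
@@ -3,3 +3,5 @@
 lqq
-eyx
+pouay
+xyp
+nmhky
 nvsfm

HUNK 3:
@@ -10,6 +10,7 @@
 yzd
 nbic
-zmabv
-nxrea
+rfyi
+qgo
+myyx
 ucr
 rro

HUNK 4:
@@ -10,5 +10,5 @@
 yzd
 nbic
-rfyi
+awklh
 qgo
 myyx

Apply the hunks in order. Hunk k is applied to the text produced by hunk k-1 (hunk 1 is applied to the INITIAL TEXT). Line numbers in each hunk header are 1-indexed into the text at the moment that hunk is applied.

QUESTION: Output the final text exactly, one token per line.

Hunk 1: at line 4 remove [voom,nsksi] add [cryoh,mmz,yzd] -> 13 lines: adkq bdngr lqq eyx nvsfm cryoh mmz yzd nbic zmabv nxrea ucr rro
Hunk 2: at line 3 remove [eyx] add [pouay,xyp,nmhky] -> 15 lines: adkq bdngr lqq pouay xyp nmhky nvsfm cryoh mmz yzd nbic zmabv nxrea ucr rro
Hunk 3: at line 10 remove [zmabv,nxrea] add [rfyi,qgo,myyx] -> 16 lines: adkq bdngr lqq pouay xyp nmhky nvsfm cryoh mmz yzd nbic rfyi qgo myyx ucr rro
Hunk 4: at line 10 remove [rfyi] add [awklh] -> 16 lines: adkq bdngr lqq pouay xyp nmhky nvsfm cryoh mmz yzd nbic awklh qgo myyx ucr rro

Answer: adkq
bdngr
lqq
pouay
xyp
nmhky
nvsfm
cryoh
mmz
yzd
nbic
awklh
qgo
myyx
ucr
rro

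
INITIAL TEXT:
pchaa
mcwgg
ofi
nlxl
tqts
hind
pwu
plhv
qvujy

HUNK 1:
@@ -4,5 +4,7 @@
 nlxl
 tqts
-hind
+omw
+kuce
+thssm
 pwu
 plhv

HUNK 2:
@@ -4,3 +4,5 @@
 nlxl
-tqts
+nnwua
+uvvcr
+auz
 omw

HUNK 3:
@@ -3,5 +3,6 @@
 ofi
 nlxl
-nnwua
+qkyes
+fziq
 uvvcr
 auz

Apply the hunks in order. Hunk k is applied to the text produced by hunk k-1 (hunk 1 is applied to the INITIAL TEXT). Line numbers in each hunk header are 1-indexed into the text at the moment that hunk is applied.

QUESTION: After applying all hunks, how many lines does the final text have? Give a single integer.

Hunk 1: at line 4 remove [hind] add [omw,kuce,thssm] -> 11 lines: pchaa mcwgg ofi nlxl tqts omw kuce thssm pwu plhv qvujy
Hunk 2: at line 4 remove [tqts] add [nnwua,uvvcr,auz] -> 13 lines: pchaa mcwgg ofi nlxl nnwua uvvcr auz omw kuce thssm pwu plhv qvujy
Hunk 3: at line 3 remove [nnwua] add [qkyes,fziq] -> 14 lines: pchaa mcwgg ofi nlxl qkyes fziq uvvcr auz omw kuce thssm pwu plhv qvujy
Final line count: 14

Answer: 14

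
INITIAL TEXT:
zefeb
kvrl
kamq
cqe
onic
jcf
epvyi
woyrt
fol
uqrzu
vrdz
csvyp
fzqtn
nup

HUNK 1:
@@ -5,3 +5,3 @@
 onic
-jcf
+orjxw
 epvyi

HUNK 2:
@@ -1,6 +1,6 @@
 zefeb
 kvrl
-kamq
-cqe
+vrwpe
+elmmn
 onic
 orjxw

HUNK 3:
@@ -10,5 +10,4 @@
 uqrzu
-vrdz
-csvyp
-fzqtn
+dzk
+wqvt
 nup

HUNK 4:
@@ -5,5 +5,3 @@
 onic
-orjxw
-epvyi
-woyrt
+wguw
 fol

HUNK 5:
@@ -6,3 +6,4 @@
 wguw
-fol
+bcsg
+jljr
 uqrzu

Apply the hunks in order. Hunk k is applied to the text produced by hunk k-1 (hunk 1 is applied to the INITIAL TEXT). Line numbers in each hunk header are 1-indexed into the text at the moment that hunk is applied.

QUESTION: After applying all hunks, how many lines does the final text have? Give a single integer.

Answer: 12

Derivation:
Hunk 1: at line 5 remove [jcf] add [orjxw] -> 14 lines: zefeb kvrl kamq cqe onic orjxw epvyi woyrt fol uqrzu vrdz csvyp fzqtn nup
Hunk 2: at line 1 remove [kamq,cqe] add [vrwpe,elmmn] -> 14 lines: zefeb kvrl vrwpe elmmn onic orjxw epvyi woyrt fol uqrzu vrdz csvyp fzqtn nup
Hunk 3: at line 10 remove [vrdz,csvyp,fzqtn] add [dzk,wqvt] -> 13 lines: zefeb kvrl vrwpe elmmn onic orjxw epvyi woyrt fol uqrzu dzk wqvt nup
Hunk 4: at line 5 remove [orjxw,epvyi,woyrt] add [wguw] -> 11 lines: zefeb kvrl vrwpe elmmn onic wguw fol uqrzu dzk wqvt nup
Hunk 5: at line 6 remove [fol] add [bcsg,jljr] -> 12 lines: zefeb kvrl vrwpe elmmn onic wguw bcsg jljr uqrzu dzk wqvt nup
Final line count: 12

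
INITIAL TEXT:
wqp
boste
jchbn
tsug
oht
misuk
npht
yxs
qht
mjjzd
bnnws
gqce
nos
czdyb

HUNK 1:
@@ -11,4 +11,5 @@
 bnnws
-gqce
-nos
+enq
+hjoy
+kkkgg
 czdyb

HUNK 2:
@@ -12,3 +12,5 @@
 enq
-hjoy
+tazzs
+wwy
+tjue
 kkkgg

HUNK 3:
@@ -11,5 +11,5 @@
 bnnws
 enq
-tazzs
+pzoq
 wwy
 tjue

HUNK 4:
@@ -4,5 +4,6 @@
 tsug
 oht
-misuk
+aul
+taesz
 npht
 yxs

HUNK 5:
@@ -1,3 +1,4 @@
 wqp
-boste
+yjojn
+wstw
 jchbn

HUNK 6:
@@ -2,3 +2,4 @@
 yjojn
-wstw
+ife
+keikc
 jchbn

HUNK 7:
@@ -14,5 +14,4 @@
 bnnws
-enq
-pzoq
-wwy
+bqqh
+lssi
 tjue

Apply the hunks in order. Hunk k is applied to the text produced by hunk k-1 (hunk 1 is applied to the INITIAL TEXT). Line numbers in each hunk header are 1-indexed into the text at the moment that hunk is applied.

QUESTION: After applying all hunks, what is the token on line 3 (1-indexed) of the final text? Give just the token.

Hunk 1: at line 11 remove [gqce,nos] add [enq,hjoy,kkkgg] -> 15 lines: wqp boste jchbn tsug oht misuk npht yxs qht mjjzd bnnws enq hjoy kkkgg czdyb
Hunk 2: at line 12 remove [hjoy] add [tazzs,wwy,tjue] -> 17 lines: wqp boste jchbn tsug oht misuk npht yxs qht mjjzd bnnws enq tazzs wwy tjue kkkgg czdyb
Hunk 3: at line 11 remove [tazzs] add [pzoq] -> 17 lines: wqp boste jchbn tsug oht misuk npht yxs qht mjjzd bnnws enq pzoq wwy tjue kkkgg czdyb
Hunk 4: at line 4 remove [misuk] add [aul,taesz] -> 18 lines: wqp boste jchbn tsug oht aul taesz npht yxs qht mjjzd bnnws enq pzoq wwy tjue kkkgg czdyb
Hunk 5: at line 1 remove [boste] add [yjojn,wstw] -> 19 lines: wqp yjojn wstw jchbn tsug oht aul taesz npht yxs qht mjjzd bnnws enq pzoq wwy tjue kkkgg czdyb
Hunk 6: at line 2 remove [wstw] add [ife,keikc] -> 20 lines: wqp yjojn ife keikc jchbn tsug oht aul taesz npht yxs qht mjjzd bnnws enq pzoq wwy tjue kkkgg czdyb
Hunk 7: at line 14 remove [enq,pzoq,wwy] add [bqqh,lssi] -> 19 lines: wqp yjojn ife keikc jchbn tsug oht aul taesz npht yxs qht mjjzd bnnws bqqh lssi tjue kkkgg czdyb
Final line 3: ife

Answer: ife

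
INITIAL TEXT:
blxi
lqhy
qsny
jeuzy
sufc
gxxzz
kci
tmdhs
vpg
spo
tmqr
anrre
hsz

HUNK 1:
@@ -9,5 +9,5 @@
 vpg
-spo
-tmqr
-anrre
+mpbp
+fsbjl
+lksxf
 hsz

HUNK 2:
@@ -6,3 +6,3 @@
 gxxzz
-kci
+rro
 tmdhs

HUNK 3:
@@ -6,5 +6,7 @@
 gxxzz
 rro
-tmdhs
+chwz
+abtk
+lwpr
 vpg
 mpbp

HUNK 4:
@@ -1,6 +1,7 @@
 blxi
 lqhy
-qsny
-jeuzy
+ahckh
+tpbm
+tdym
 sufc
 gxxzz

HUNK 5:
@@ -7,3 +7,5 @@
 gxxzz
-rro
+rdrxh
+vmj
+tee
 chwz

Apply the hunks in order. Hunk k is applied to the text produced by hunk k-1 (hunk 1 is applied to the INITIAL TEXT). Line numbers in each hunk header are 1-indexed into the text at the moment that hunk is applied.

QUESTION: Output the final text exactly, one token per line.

Answer: blxi
lqhy
ahckh
tpbm
tdym
sufc
gxxzz
rdrxh
vmj
tee
chwz
abtk
lwpr
vpg
mpbp
fsbjl
lksxf
hsz

Derivation:
Hunk 1: at line 9 remove [spo,tmqr,anrre] add [mpbp,fsbjl,lksxf] -> 13 lines: blxi lqhy qsny jeuzy sufc gxxzz kci tmdhs vpg mpbp fsbjl lksxf hsz
Hunk 2: at line 6 remove [kci] add [rro] -> 13 lines: blxi lqhy qsny jeuzy sufc gxxzz rro tmdhs vpg mpbp fsbjl lksxf hsz
Hunk 3: at line 6 remove [tmdhs] add [chwz,abtk,lwpr] -> 15 lines: blxi lqhy qsny jeuzy sufc gxxzz rro chwz abtk lwpr vpg mpbp fsbjl lksxf hsz
Hunk 4: at line 1 remove [qsny,jeuzy] add [ahckh,tpbm,tdym] -> 16 lines: blxi lqhy ahckh tpbm tdym sufc gxxzz rro chwz abtk lwpr vpg mpbp fsbjl lksxf hsz
Hunk 5: at line 7 remove [rro] add [rdrxh,vmj,tee] -> 18 lines: blxi lqhy ahckh tpbm tdym sufc gxxzz rdrxh vmj tee chwz abtk lwpr vpg mpbp fsbjl lksxf hsz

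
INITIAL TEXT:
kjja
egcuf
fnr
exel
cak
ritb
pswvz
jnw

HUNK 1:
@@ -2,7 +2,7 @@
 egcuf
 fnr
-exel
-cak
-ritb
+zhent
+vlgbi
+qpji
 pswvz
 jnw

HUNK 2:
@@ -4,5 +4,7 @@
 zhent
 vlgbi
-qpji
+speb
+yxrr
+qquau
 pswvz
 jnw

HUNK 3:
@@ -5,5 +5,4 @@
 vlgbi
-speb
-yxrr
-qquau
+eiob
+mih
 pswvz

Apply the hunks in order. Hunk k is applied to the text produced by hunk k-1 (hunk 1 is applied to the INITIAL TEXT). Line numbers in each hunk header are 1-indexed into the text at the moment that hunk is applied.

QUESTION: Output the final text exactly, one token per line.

Hunk 1: at line 2 remove [exel,cak,ritb] add [zhent,vlgbi,qpji] -> 8 lines: kjja egcuf fnr zhent vlgbi qpji pswvz jnw
Hunk 2: at line 4 remove [qpji] add [speb,yxrr,qquau] -> 10 lines: kjja egcuf fnr zhent vlgbi speb yxrr qquau pswvz jnw
Hunk 3: at line 5 remove [speb,yxrr,qquau] add [eiob,mih] -> 9 lines: kjja egcuf fnr zhent vlgbi eiob mih pswvz jnw

Answer: kjja
egcuf
fnr
zhent
vlgbi
eiob
mih
pswvz
jnw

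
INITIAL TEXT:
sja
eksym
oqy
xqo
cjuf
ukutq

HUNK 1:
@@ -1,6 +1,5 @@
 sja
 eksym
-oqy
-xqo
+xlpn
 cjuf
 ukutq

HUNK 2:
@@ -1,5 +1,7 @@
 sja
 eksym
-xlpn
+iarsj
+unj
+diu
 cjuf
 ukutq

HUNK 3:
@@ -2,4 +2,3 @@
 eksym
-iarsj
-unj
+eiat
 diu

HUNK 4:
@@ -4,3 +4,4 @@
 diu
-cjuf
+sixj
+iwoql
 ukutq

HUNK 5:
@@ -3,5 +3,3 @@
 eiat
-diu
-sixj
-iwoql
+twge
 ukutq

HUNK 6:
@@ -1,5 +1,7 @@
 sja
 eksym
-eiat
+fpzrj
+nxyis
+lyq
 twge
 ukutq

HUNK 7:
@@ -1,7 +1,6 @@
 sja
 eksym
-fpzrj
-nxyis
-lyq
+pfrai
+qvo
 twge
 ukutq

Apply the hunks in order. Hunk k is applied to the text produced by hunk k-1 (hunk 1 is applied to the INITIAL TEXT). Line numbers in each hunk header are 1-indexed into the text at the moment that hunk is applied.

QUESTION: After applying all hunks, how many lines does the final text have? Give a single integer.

Hunk 1: at line 1 remove [oqy,xqo] add [xlpn] -> 5 lines: sja eksym xlpn cjuf ukutq
Hunk 2: at line 1 remove [xlpn] add [iarsj,unj,diu] -> 7 lines: sja eksym iarsj unj diu cjuf ukutq
Hunk 3: at line 2 remove [iarsj,unj] add [eiat] -> 6 lines: sja eksym eiat diu cjuf ukutq
Hunk 4: at line 4 remove [cjuf] add [sixj,iwoql] -> 7 lines: sja eksym eiat diu sixj iwoql ukutq
Hunk 5: at line 3 remove [diu,sixj,iwoql] add [twge] -> 5 lines: sja eksym eiat twge ukutq
Hunk 6: at line 1 remove [eiat] add [fpzrj,nxyis,lyq] -> 7 lines: sja eksym fpzrj nxyis lyq twge ukutq
Hunk 7: at line 1 remove [fpzrj,nxyis,lyq] add [pfrai,qvo] -> 6 lines: sja eksym pfrai qvo twge ukutq
Final line count: 6

Answer: 6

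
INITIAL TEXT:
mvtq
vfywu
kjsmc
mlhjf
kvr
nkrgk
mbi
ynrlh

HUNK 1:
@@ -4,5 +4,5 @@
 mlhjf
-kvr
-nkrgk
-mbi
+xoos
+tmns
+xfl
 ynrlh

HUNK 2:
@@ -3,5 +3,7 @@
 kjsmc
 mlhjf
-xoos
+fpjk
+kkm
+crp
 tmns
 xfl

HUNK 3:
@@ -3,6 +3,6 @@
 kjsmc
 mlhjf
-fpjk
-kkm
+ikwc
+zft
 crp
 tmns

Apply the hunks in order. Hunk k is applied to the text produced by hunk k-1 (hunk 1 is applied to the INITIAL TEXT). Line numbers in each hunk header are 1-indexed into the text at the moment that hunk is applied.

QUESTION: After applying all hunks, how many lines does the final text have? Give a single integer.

Hunk 1: at line 4 remove [kvr,nkrgk,mbi] add [xoos,tmns,xfl] -> 8 lines: mvtq vfywu kjsmc mlhjf xoos tmns xfl ynrlh
Hunk 2: at line 3 remove [xoos] add [fpjk,kkm,crp] -> 10 lines: mvtq vfywu kjsmc mlhjf fpjk kkm crp tmns xfl ynrlh
Hunk 3: at line 3 remove [fpjk,kkm] add [ikwc,zft] -> 10 lines: mvtq vfywu kjsmc mlhjf ikwc zft crp tmns xfl ynrlh
Final line count: 10

Answer: 10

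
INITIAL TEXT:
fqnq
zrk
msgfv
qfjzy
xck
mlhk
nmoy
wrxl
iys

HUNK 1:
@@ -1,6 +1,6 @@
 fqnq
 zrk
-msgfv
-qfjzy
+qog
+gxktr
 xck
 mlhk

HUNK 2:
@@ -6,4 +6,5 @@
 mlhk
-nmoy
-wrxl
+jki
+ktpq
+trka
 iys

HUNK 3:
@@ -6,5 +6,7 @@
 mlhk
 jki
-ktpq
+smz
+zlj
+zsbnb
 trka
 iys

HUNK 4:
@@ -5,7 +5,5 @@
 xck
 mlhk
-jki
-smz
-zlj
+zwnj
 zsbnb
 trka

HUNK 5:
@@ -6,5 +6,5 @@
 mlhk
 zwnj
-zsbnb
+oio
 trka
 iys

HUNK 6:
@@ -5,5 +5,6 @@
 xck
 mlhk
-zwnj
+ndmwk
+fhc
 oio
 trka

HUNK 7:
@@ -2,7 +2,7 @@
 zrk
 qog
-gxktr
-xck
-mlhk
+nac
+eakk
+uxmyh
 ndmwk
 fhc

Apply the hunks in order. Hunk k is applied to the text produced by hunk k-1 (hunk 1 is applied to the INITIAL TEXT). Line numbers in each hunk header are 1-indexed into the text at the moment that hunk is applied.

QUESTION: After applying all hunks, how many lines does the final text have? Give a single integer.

Hunk 1: at line 1 remove [msgfv,qfjzy] add [qog,gxktr] -> 9 lines: fqnq zrk qog gxktr xck mlhk nmoy wrxl iys
Hunk 2: at line 6 remove [nmoy,wrxl] add [jki,ktpq,trka] -> 10 lines: fqnq zrk qog gxktr xck mlhk jki ktpq trka iys
Hunk 3: at line 6 remove [ktpq] add [smz,zlj,zsbnb] -> 12 lines: fqnq zrk qog gxktr xck mlhk jki smz zlj zsbnb trka iys
Hunk 4: at line 5 remove [jki,smz,zlj] add [zwnj] -> 10 lines: fqnq zrk qog gxktr xck mlhk zwnj zsbnb trka iys
Hunk 5: at line 6 remove [zsbnb] add [oio] -> 10 lines: fqnq zrk qog gxktr xck mlhk zwnj oio trka iys
Hunk 6: at line 5 remove [zwnj] add [ndmwk,fhc] -> 11 lines: fqnq zrk qog gxktr xck mlhk ndmwk fhc oio trka iys
Hunk 7: at line 2 remove [gxktr,xck,mlhk] add [nac,eakk,uxmyh] -> 11 lines: fqnq zrk qog nac eakk uxmyh ndmwk fhc oio trka iys
Final line count: 11

Answer: 11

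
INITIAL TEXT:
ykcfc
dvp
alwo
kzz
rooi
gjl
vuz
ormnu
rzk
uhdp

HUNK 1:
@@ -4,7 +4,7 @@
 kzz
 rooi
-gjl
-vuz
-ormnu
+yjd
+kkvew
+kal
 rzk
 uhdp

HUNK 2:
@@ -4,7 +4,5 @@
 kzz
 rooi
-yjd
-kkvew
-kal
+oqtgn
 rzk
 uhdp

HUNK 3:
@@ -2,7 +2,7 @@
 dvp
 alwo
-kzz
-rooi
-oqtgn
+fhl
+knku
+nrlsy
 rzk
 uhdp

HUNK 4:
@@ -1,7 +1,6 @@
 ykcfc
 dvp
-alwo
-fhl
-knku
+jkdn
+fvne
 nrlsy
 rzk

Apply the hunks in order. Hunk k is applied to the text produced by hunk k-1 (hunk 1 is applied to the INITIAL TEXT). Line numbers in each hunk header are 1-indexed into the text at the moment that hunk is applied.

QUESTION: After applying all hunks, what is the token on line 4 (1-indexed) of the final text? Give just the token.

Answer: fvne

Derivation:
Hunk 1: at line 4 remove [gjl,vuz,ormnu] add [yjd,kkvew,kal] -> 10 lines: ykcfc dvp alwo kzz rooi yjd kkvew kal rzk uhdp
Hunk 2: at line 4 remove [yjd,kkvew,kal] add [oqtgn] -> 8 lines: ykcfc dvp alwo kzz rooi oqtgn rzk uhdp
Hunk 3: at line 2 remove [kzz,rooi,oqtgn] add [fhl,knku,nrlsy] -> 8 lines: ykcfc dvp alwo fhl knku nrlsy rzk uhdp
Hunk 4: at line 1 remove [alwo,fhl,knku] add [jkdn,fvne] -> 7 lines: ykcfc dvp jkdn fvne nrlsy rzk uhdp
Final line 4: fvne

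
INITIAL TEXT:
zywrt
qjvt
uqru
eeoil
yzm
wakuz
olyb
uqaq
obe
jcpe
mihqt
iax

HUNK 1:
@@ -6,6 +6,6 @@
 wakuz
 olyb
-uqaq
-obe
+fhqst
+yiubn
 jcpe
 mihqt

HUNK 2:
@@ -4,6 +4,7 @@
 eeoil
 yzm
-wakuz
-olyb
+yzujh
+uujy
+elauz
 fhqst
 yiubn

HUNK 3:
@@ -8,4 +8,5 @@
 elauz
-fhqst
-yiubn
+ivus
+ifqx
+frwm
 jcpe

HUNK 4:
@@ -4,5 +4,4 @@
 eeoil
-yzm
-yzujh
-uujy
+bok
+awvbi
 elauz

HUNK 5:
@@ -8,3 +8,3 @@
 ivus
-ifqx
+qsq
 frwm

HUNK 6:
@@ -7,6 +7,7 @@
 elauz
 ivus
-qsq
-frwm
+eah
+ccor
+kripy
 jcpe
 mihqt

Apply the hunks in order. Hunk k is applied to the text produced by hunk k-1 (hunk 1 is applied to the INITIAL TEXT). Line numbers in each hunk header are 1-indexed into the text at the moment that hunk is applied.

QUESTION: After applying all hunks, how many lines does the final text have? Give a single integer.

Hunk 1: at line 6 remove [uqaq,obe] add [fhqst,yiubn] -> 12 lines: zywrt qjvt uqru eeoil yzm wakuz olyb fhqst yiubn jcpe mihqt iax
Hunk 2: at line 4 remove [wakuz,olyb] add [yzujh,uujy,elauz] -> 13 lines: zywrt qjvt uqru eeoil yzm yzujh uujy elauz fhqst yiubn jcpe mihqt iax
Hunk 3: at line 8 remove [fhqst,yiubn] add [ivus,ifqx,frwm] -> 14 lines: zywrt qjvt uqru eeoil yzm yzujh uujy elauz ivus ifqx frwm jcpe mihqt iax
Hunk 4: at line 4 remove [yzm,yzujh,uujy] add [bok,awvbi] -> 13 lines: zywrt qjvt uqru eeoil bok awvbi elauz ivus ifqx frwm jcpe mihqt iax
Hunk 5: at line 8 remove [ifqx] add [qsq] -> 13 lines: zywrt qjvt uqru eeoil bok awvbi elauz ivus qsq frwm jcpe mihqt iax
Hunk 6: at line 7 remove [qsq,frwm] add [eah,ccor,kripy] -> 14 lines: zywrt qjvt uqru eeoil bok awvbi elauz ivus eah ccor kripy jcpe mihqt iax
Final line count: 14

Answer: 14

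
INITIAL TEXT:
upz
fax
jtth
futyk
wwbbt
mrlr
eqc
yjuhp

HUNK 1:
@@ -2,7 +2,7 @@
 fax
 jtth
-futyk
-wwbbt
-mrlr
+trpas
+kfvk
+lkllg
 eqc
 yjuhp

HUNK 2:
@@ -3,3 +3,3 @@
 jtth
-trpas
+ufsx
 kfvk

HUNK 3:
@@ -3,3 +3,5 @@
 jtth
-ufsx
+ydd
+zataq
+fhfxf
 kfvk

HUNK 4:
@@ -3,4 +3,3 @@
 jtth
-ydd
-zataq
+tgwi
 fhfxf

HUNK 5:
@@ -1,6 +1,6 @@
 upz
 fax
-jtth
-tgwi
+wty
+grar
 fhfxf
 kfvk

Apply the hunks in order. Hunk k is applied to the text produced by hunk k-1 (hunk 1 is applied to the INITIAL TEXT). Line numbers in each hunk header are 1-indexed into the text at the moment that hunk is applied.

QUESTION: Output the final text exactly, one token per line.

Hunk 1: at line 2 remove [futyk,wwbbt,mrlr] add [trpas,kfvk,lkllg] -> 8 lines: upz fax jtth trpas kfvk lkllg eqc yjuhp
Hunk 2: at line 3 remove [trpas] add [ufsx] -> 8 lines: upz fax jtth ufsx kfvk lkllg eqc yjuhp
Hunk 3: at line 3 remove [ufsx] add [ydd,zataq,fhfxf] -> 10 lines: upz fax jtth ydd zataq fhfxf kfvk lkllg eqc yjuhp
Hunk 4: at line 3 remove [ydd,zataq] add [tgwi] -> 9 lines: upz fax jtth tgwi fhfxf kfvk lkllg eqc yjuhp
Hunk 5: at line 1 remove [jtth,tgwi] add [wty,grar] -> 9 lines: upz fax wty grar fhfxf kfvk lkllg eqc yjuhp

Answer: upz
fax
wty
grar
fhfxf
kfvk
lkllg
eqc
yjuhp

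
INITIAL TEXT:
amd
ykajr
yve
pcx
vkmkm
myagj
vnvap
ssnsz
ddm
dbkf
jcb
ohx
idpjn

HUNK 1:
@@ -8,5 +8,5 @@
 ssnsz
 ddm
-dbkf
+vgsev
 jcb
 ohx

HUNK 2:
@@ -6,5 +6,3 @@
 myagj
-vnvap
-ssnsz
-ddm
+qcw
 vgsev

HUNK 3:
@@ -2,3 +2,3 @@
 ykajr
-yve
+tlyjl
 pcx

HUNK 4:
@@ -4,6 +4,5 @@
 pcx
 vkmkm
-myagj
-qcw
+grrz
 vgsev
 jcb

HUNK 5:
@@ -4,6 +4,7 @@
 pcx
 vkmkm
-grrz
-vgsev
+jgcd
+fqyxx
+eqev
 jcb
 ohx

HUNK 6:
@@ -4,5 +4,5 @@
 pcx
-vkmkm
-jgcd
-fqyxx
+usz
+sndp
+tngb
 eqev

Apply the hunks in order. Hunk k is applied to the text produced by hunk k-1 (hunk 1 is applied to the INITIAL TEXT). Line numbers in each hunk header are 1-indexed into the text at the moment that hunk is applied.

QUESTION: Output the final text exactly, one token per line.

Hunk 1: at line 8 remove [dbkf] add [vgsev] -> 13 lines: amd ykajr yve pcx vkmkm myagj vnvap ssnsz ddm vgsev jcb ohx idpjn
Hunk 2: at line 6 remove [vnvap,ssnsz,ddm] add [qcw] -> 11 lines: amd ykajr yve pcx vkmkm myagj qcw vgsev jcb ohx idpjn
Hunk 3: at line 2 remove [yve] add [tlyjl] -> 11 lines: amd ykajr tlyjl pcx vkmkm myagj qcw vgsev jcb ohx idpjn
Hunk 4: at line 4 remove [myagj,qcw] add [grrz] -> 10 lines: amd ykajr tlyjl pcx vkmkm grrz vgsev jcb ohx idpjn
Hunk 5: at line 4 remove [grrz,vgsev] add [jgcd,fqyxx,eqev] -> 11 lines: amd ykajr tlyjl pcx vkmkm jgcd fqyxx eqev jcb ohx idpjn
Hunk 6: at line 4 remove [vkmkm,jgcd,fqyxx] add [usz,sndp,tngb] -> 11 lines: amd ykajr tlyjl pcx usz sndp tngb eqev jcb ohx idpjn

Answer: amd
ykajr
tlyjl
pcx
usz
sndp
tngb
eqev
jcb
ohx
idpjn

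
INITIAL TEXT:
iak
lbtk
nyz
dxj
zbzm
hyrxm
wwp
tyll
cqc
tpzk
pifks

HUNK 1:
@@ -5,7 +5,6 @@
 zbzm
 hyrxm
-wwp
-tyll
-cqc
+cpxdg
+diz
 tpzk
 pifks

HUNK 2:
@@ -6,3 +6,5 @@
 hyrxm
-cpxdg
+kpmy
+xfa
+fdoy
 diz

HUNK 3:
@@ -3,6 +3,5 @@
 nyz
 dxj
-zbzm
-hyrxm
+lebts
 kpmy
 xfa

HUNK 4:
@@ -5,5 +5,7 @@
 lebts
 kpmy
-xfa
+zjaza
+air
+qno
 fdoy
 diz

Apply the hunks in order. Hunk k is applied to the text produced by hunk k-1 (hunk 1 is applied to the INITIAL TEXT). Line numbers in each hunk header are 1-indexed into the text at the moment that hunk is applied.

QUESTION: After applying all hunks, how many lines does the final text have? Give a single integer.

Hunk 1: at line 5 remove [wwp,tyll,cqc] add [cpxdg,diz] -> 10 lines: iak lbtk nyz dxj zbzm hyrxm cpxdg diz tpzk pifks
Hunk 2: at line 6 remove [cpxdg] add [kpmy,xfa,fdoy] -> 12 lines: iak lbtk nyz dxj zbzm hyrxm kpmy xfa fdoy diz tpzk pifks
Hunk 3: at line 3 remove [zbzm,hyrxm] add [lebts] -> 11 lines: iak lbtk nyz dxj lebts kpmy xfa fdoy diz tpzk pifks
Hunk 4: at line 5 remove [xfa] add [zjaza,air,qno] -> 13 lines: iak lbtk nyz dxj lebts kpmy zjaza air qno fdoy diz tpzk pifks
Final line count: 13

Answer: 13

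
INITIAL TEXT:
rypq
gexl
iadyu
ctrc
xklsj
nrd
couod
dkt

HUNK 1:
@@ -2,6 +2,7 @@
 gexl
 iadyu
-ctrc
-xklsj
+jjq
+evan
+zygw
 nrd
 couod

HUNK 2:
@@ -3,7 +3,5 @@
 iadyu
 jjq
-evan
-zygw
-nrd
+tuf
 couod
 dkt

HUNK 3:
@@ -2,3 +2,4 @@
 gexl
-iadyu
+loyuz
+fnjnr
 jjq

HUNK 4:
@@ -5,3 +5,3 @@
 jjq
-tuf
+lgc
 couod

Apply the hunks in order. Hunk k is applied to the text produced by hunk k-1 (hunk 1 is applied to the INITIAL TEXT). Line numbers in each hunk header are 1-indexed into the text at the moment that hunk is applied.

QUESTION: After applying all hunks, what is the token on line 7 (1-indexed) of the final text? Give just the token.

Answer: couod

Derivation:
Hunk 1: at line 2 remove [ctrc,xklsj] add [jjq,evan,zygw] -> 9 lines: rypq gexl iadyu jjq evan zygw nrd couod dkt
Hunk 2: at line 3 remove [evan,zygw,nrd] add [tuf] -> 7 lines: rypq gexl iadyu jjq tuf couod dkt
Hunk 3: at line 2 remove [iadyu] add [loyuz,fnjnr] -> 8 lines: rypq gexl loyuz fnjnr jjq tuf couod dkt
Hunk 4: at line 5 remove [tuf] add [lgc] -> 8 lines: rypq gexl loyuz fnjnr jjq lgc couod dkt
Final line 7: couod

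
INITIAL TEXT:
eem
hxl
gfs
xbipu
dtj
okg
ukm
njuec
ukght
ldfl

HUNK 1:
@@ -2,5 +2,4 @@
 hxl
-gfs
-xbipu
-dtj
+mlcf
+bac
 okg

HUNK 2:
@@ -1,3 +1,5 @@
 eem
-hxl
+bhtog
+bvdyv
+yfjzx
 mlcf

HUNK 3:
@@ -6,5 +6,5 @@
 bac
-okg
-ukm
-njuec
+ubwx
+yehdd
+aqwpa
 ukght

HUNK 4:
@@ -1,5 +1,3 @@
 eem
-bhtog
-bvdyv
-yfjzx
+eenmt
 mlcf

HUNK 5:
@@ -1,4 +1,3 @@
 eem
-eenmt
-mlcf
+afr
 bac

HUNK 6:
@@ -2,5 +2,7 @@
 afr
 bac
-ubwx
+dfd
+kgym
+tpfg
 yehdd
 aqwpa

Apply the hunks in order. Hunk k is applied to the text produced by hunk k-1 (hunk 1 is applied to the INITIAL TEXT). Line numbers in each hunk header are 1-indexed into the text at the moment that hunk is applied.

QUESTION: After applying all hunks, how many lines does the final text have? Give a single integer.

Answer: 10

Derivation:
Hunk 1: at line 2 remove [gfs,xbipu,dtj] add [mlcf,bac] -> 9 lines: eem hxl mlcf bac okg ukm njuec ukght ldfl
Hunk 2: at line 1 remove [hxl] add [bhtog,bvdyv,yfjzx] -> 11 lines: eem bhtog bvdyv yfjzx mlcf bac okg ukm njuec ukght ldfl
Hunk 3: at line 6 remove [okg,ukm,njuec] add [ubwx,yehdd,aqwpa] -> 11 lines: eem bhtog bvdyv yfjzx mlcf bac ubwx yehdd aqwpa ukght ldfl
Hunk 4: at line 1 remove [bhtog,bvdyv,yfjzx] add [eenmt] -> 9 lines: eem eenmt mlcf bac ubwx yehdd aqwpa ukght ldfl
Hunk 5: at line 1 remove [eenmt,mlcf] add [afr] -> 8 lines: eem afr bac ubwx yehdd aqwpa ukght ldfl
Hunk 6: at line 2 remove [ubwx] add [dfd,kgym,tpfg] -> 10 lines: eem afr bac dfd kgym tpfg yehdd aqwpa ukght ldfl
Final line count: 10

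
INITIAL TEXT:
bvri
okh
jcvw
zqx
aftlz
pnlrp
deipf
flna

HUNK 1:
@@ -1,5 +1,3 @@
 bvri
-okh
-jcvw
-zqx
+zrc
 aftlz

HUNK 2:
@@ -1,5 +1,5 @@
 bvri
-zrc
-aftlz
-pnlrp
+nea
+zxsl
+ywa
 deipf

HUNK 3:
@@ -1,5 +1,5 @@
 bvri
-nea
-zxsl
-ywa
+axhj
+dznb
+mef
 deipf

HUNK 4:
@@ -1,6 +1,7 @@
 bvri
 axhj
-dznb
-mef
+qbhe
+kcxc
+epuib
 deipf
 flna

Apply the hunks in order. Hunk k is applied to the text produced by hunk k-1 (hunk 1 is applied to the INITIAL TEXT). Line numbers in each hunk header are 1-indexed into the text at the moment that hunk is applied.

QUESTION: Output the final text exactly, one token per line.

Hunk 1: at line 1 remove [okh,jcvw,zqx] add [zrc] -> 6 lines: bvri zrc aftlz pnlrp deipf flna
Hunk 2: at line 1 remove [zrc,aftlz,pnlrp] add [nea,zxsl,ywa] -> 6 lines: bvri nea zxsl ywa deipf flna
Hunk 3: at line 1 remove [nea,zxsl,ywa] add [axhj,dznb,mef] -> 6 lines: bvri axhj dznb mef deipf flna
Hunk 4: at line 1 remove [dznb,mef] add [qbhe,kcxc,epuib] -> 7 lines: bvri axhj qbhe kcxc epuib deipf flna

Answer: bvri
axhj
qbhe
kcxc
epuib
deipf
flna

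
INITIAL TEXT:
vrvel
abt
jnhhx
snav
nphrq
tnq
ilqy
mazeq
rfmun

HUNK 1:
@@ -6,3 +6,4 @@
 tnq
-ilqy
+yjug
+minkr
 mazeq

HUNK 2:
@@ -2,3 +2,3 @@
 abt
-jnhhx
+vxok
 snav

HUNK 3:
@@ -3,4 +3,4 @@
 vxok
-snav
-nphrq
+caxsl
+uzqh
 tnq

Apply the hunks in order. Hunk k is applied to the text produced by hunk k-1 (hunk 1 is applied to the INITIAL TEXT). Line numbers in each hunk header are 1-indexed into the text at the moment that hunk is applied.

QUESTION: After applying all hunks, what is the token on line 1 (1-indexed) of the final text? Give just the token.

Hunk 1: at line 6 remove [ilqy] add [yjug,minkr] -> 10 lines: vrvel abt jnhhx snav nphrq tnq yjug minkr mazeq rfmun
Hunk 2: at line 2 remove [jnhhx] add [vxok] -> 10 lines: vrvel abt vxok snav nphrq tnq yjug minkr mazeq rfmun
Hunk 3: at line 3 remove [snav,nphrq] add [caxsl,uzqh] -> 10 lines: vrvel abt vxok caxsl uzqh tnq yjug minkr mazeq rfmun
Final line 1: vrvel

Answer: vrvel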